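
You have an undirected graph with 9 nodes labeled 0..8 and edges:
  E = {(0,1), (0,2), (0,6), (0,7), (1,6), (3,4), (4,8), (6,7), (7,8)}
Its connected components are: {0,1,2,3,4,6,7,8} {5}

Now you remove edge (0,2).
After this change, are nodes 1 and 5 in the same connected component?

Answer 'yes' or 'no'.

Initial components: {0,1,2,3,4,6,7,8} {5}
Removing edge (0,2): it was a bridge — component count 2 -> 3.
New components: {0,1,3,4,6,7,8} {2} {5}
Are 1 and 5 in the same component? no

Answer: no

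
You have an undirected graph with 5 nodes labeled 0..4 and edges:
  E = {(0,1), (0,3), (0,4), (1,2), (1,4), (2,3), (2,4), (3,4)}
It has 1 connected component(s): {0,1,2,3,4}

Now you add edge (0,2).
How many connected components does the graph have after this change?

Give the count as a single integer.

Initial component count: 1
Add (0,2): endpoints already in same component. Count unchanged: 1.
New component count: 1

Answer: 1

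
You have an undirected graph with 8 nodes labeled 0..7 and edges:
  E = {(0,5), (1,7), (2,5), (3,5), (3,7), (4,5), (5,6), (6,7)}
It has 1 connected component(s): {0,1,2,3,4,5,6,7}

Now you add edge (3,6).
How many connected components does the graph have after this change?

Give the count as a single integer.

Initial component count: 1
Add (3,6): endpoints already in same component. Count unchanged: 1.
New component count: 1

Answer: 1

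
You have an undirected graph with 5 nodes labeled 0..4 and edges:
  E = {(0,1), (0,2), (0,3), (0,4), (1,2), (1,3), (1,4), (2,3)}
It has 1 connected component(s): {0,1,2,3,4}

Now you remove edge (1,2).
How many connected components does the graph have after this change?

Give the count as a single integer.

Answer: 1

Derivation:
Initial component count: 1
Remove (1,2): not a bridge. Count unchanged: 1.
  After removal, components: {0,1,2,3,4}
New component count: 1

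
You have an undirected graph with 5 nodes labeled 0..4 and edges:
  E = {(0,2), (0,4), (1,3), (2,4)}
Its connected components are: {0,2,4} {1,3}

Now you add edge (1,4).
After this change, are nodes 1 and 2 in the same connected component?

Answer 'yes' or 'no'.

Answer: yes

Derivation:
Initial components: {0,2,4} {1,3}
Adding edge (1,4): merges {1,3} and {0,2,4}.
New components: {0,1,2,3,4}
Are 1 and 2 in the same component? yes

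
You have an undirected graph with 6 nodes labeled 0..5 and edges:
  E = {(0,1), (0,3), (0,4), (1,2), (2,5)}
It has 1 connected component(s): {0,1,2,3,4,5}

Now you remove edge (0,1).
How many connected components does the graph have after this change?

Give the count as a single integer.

Initial component count: 1
Remove (0,1): it was a bridge. Count increases: 1 -> 2.
  After removal, components: {0,3,4} {1,2,5}
New component count: 2

Answer: 2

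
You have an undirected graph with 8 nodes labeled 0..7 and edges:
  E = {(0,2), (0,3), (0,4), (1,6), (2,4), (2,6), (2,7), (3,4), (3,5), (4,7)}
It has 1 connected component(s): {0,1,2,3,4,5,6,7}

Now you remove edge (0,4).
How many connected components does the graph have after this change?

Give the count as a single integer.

Initial component count: 1
Remove (0,4): not a bridge. Count unchanged: 1.
  After removal, components: {0,1,2,3,4,5,6,7}
New component count: 1

Answer: 1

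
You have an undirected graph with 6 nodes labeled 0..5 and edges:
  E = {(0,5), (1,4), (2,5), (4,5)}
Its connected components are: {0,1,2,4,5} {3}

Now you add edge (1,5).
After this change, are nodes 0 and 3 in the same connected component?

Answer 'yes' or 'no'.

Initial components: {0,1,2,4,5} {3}
Adding edge (1,5): both already in same component {0,1,2,4,5}. No change.
New components: {0,1,2,4,5} {3}
Are 0 and 3 in the same component? no

Answer: no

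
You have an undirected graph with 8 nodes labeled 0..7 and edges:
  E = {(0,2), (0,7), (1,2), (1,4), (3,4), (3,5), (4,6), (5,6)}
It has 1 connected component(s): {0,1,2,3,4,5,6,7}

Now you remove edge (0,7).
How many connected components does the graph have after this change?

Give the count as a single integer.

Initial component count: 1
Remove (0,7): it was a bridge. Count increases: 1 -> 2.
  After removal, components: {0,1,2,3,4,5,6} {7}
New component count: 2

Answer: 2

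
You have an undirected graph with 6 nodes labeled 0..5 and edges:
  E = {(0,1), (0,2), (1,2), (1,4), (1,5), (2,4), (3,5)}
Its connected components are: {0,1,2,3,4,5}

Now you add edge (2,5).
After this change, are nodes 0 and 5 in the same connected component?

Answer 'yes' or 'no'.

Initial components: {0,1,2,3,4,5}
Adding edge (2,5): both already in same component {0,1,2,3,4,5}. No change.
New components: {0,1,2,3,4,5}
Are 0 and 5 in the same component? yes

Answer: yes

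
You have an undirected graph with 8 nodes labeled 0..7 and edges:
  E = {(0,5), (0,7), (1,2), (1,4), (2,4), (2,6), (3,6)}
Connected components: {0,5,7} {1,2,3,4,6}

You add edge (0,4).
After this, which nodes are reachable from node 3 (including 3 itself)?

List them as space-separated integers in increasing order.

Before: nodes reachable from 3: {1,2,3,4,6}
Adding (0,4): merges 3's component with another. Reachability grows.
After: nodes reachable from 3: {0,1,2,3,4,5,6,7}

Answer: 0 1 2 3 4 5 6 7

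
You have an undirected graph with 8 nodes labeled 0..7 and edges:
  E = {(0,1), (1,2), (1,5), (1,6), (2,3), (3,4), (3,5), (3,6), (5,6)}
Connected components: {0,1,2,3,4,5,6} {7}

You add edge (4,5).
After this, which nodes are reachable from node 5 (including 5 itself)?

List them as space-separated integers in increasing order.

Before: nodes reachable from 5: {0,1,2,3,4,5,6}
Adding (4,5): both endpoints already in same component. Reachability from 5 unchanged.
After: nodes reachable from 5: {0,1,2,3,4,5,6}

Answer: 0 1 2 3 4 5 6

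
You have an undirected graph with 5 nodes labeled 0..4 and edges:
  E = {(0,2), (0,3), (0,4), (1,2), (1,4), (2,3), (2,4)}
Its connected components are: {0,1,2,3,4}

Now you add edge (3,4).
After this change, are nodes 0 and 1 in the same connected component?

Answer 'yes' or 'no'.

Initial components: {0,1,2,3,4}
Adding edge (3,4): both already in same component {0,1,2,3,4}. No change.
New components: {0,1,2,3,4}
Are 0 and 1 in the same component? yes

Answer: yes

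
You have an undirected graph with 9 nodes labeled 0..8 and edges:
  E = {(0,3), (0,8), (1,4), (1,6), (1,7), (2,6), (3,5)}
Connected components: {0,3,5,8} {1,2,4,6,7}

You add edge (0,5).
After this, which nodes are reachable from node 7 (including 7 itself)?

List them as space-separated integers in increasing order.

Answer: 1 2 4 6 7

Derivation:
Before: nodes reachable from 7: {1,2,4,6,7}
Adding (0,5): both endpoints already in same component. Reachability from 7 unchanged.
After: nodes reachable from 7: {1,2,4,6,7}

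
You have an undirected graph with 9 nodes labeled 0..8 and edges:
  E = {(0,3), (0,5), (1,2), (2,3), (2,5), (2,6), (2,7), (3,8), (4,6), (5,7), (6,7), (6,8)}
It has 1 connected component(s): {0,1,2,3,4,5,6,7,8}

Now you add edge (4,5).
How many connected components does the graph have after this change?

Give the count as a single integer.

Initial component count: 1
Add (4,5): endpoints already in same component. Count unchanged: 1.
New component count: 1

Answer: 1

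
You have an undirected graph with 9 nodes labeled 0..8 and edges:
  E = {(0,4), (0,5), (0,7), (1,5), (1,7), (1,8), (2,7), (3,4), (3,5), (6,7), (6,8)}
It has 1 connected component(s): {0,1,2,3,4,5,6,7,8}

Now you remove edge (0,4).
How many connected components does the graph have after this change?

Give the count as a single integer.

Initial component count: 1
Remove (0,4): not a bridge. Count unchanged: 1.
  After removal, components: {0,1,2,3,4,5,6,7,8}
New component count: 1

Answer: 1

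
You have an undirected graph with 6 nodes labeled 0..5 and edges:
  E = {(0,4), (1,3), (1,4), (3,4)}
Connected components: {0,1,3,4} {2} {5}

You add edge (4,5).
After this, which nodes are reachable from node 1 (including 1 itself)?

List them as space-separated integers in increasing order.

Before: nodes reachable from 1: {0,1,3,4}
Adding (4,5): merges 1's component with another. Reachability grows.
After: nodes reachable from 1: {0,1,3,4,5}

Answer: 0 1 3 4 5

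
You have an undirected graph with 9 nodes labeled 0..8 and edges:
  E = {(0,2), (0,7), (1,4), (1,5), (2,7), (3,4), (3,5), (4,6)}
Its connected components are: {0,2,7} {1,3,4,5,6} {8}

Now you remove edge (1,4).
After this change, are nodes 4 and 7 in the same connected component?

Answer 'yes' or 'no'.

Answer: no

Derivation:
Initial components: {0,2,7} {1,3,4,5,6} {8}
Removing edge (1,4): not a bridge — component count unchanged at 3.
New components: {0,2,7} {1,3,4,5,6} {8}
Are 4 and 7 in the same component? no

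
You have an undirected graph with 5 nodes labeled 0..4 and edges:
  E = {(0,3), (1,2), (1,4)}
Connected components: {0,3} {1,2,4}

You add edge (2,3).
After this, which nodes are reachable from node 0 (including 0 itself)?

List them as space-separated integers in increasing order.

Before: nodes reachable from 0: {0,3}
Adding (2,3): merges 0's component with another. Reachability grows.
After: nodes reachable from 0: {0,1,2,3,4}

Answer: 0 1 2 3 4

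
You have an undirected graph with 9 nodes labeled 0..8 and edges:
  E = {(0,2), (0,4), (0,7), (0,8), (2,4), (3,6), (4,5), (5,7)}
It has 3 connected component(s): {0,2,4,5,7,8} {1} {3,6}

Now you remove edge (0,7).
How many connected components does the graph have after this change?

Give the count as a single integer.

Answer: 3

Derivation:
Initial component count: 3
Remove (0,7): not a bridge. Count unchanged: 3.
  After removal, components: {0,2,4,5,7,8} {1} {3,6}
New component count: 3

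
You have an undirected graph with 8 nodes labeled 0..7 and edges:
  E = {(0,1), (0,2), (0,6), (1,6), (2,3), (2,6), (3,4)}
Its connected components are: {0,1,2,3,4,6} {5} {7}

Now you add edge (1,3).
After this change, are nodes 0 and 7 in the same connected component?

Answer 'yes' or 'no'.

Initial components: {0,1,2,3,4,6} {5} {7}
Adding edge (1,3): both already in same component {0,1,2,3,4,6}. No change.
New components: {0,1,2,3,4,6} {5} {7}
Are 0 and 7 in the same component? no

Answer: no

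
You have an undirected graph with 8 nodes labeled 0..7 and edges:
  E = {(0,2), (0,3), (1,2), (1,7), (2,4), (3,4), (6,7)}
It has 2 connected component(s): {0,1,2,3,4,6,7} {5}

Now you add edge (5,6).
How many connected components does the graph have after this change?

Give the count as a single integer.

Answer: 1

Derivation:
Initial component count: 2
Add (5,6): merges two components. Count decreases: 2 -> 1.
New component count: 1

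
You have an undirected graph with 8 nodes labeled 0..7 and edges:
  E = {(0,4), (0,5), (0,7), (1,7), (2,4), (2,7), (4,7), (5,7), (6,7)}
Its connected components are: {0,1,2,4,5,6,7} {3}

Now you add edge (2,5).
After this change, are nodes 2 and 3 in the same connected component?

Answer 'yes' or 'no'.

Answer: no

Derivation:
Initial components: {0,1,2,4,5,6,7} {3}
Adding edge (2,5): both already in same component {0,1,2,4,5,6,7}. No change.
New components: {0,1,2,4,5,6,7} {3}
Are 2 and 3 in the same component? no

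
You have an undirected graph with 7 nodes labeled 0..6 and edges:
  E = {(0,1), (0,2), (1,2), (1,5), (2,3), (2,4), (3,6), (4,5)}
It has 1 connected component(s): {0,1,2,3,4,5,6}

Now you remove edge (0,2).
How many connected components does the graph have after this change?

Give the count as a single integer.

Initial component count: 1
Remove (0,2): not a bridge. Count unchanged: 1.
  After removal, components: {0,1,2,3,4,5,6}
New component count: 1

Answer: 1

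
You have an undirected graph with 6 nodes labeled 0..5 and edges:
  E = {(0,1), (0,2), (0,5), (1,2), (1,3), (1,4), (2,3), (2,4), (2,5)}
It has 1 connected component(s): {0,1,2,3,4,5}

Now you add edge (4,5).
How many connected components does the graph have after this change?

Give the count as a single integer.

Initial component count: 1
Add (4,5): endpoints already in same component. Count unchanged: 1.
New component count: 1

Answer: 1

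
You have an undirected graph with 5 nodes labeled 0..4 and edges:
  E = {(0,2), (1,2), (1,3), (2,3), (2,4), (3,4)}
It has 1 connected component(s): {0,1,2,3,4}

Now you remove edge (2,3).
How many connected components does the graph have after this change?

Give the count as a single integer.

Answer: 1

Derivation:
Initial component count: 1
Remove (2,3): not a bridge. Count unchanged: 1.
  After removal, components: {0,1,2,3,4}
New component count: 1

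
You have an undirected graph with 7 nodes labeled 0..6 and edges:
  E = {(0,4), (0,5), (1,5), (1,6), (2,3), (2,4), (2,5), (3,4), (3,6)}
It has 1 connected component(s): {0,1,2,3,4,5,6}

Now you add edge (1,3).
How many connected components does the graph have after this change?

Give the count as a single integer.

Initial component count: 1
Add (1,3): endpoints already in same component. Count unchanged: 1.
New component count: 1

Answer: 1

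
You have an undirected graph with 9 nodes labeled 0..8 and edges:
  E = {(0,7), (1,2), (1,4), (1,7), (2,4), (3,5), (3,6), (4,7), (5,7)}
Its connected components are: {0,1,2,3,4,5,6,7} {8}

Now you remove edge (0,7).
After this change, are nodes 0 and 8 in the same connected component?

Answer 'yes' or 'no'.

Answer: no

Derivation:
Initial components: {0,1,2,3,4,5,6,7} {8}
Removing edge (0,7): it was a bridge — component count 2 -> 3.
New components: {0} {1,2,3,4,5,6,7} {8}
Are 0 and 8 in the same component? no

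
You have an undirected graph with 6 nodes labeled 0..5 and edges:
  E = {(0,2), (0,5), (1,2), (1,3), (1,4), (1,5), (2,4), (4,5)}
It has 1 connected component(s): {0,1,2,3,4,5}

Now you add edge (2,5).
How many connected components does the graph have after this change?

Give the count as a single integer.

Answer: 1

Derivation:
Initial component count: 1
Add (2,5): endpoints already in same component. Count unchanged: 1.
New component count: 1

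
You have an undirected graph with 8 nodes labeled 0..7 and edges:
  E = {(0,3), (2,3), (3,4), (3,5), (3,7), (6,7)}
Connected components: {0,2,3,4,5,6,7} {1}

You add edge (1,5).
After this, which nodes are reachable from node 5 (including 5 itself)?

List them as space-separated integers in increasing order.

Answer: 0 1 2 3 4 5 6 7

Derivation:
Before: nodes reachable from 5: {0,2,3,4,5,6,7}
Adding (1,5): merges 5's component with another. Reachability grows.
After: nodes reachable from 5: {0,1,2,3,4,5,6,7}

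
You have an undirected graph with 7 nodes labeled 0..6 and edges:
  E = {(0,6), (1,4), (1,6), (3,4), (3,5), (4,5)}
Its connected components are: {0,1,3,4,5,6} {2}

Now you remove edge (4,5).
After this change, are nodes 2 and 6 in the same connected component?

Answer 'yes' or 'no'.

Initial components: {0,1,3,4,5,6} {2}
Removing edge (4,5): not a bridge — component count unchanged at 2.
New components: {0,1,3,4,5,6} {2}
Are 2 and 6 in the same component? no

Answer: no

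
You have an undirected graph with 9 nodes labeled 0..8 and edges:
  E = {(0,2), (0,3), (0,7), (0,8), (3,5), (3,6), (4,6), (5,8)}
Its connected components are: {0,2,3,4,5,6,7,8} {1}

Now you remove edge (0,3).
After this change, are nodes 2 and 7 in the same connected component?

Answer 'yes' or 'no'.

Initial components: {0,2,3,4,5,6,7,8} {1}
Removing edge (0,3): not a bridge — component count unchanged at 2.
New components: {0,2,3,4,5,6,7,8} {1}
Are 2 and 7 in the same component? yes

Answer: yes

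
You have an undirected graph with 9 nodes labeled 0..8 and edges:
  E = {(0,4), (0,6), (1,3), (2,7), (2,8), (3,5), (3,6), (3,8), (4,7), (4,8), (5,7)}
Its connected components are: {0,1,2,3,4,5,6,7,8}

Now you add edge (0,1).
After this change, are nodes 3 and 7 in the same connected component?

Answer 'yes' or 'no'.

Initial components: {0,1,2,3,4,5,6,7,8}
Adding edge (0,1): both already in same component {0,1,2,3,4,5,6,7,8}. No change.
New components: {0,1,2,3,4,5,6,7,8}
Are 3 and 7 in the same component? yes

Answer: yes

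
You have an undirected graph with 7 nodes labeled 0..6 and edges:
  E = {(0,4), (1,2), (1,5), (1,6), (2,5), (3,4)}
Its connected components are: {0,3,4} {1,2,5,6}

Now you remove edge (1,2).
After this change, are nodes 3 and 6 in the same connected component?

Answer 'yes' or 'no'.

Answer: no

Derivation:
Initial components: {0,3,4} {1,2,5,6}
Removing edge (1,2): not a bridge — component count unchanged at 2.
New components: {0,3,4} {1,2,5,6}
Are 3 and 6 in the same component? no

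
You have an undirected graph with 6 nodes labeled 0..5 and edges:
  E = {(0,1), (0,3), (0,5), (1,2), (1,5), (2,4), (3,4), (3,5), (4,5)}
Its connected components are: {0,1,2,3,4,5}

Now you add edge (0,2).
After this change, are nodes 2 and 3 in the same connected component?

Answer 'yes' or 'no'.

Initial components: {0,1,2,3,4,5}
Adding edge (0,2): both already in same component {0,1,2,3,4,5}. No change.
New components: {0,1,2,3,4,5}
Are 2 and 3 in the same component? yes

Answer: yes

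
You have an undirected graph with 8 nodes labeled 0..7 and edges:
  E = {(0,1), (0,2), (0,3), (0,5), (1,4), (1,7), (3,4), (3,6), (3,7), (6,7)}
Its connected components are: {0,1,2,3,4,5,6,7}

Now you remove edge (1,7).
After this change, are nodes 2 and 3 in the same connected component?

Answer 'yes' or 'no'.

Initial components: {0,1,2,3,4,5,6,7}
Removing edge (1,7): not a bridge — component count unchanged at 1.
New components: {0,1,2,3,4,5,6,7}
Are 2 and 3 in the same component? yes

Answer: yes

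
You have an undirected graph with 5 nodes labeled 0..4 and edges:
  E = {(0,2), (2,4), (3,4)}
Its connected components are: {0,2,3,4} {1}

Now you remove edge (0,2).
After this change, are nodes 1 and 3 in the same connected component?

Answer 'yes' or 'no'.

Answer: no

Derivation:
Initial components: {0,2,3,4} {1}
Removing edge (0,2): it was a bridge — component count 2 -> 3.
New components: {0} {1} {2,3,4}
Are 1 and 3 in the same component? no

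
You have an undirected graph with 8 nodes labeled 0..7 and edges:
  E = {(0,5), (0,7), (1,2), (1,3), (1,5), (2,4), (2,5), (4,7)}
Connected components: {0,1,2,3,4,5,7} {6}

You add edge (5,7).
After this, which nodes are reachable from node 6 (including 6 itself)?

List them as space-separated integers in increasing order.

Before: nodes reachable from 6: {6}
Adding (5,7): both endpoints already in same component. Reachability from 6 unchanged.
After: nodes reachable from 6: {6}

Answer: 6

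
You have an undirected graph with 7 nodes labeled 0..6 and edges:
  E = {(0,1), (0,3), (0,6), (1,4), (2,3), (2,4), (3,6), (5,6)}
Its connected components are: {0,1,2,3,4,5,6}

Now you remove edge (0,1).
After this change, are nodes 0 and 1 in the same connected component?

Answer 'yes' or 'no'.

Initial components: {0,1,2,3,4,5,6}
Removing edge (0,1): not a bridge — component count unchanged at 1.
New components: {0,1,2,3,4,5,6}
Are 0 and 1 in the same component? yes

Answer: yes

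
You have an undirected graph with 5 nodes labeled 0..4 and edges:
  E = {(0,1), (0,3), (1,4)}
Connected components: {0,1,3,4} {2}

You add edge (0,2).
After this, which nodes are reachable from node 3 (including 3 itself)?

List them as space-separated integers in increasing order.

Before: nodes reachable from 3: {0,1,3,4}
Adding (0,2): merges 3's component with another. Reachability grows.
After: nodes reachable from 3: {0,1,2,3,4}

Answer: 0 1 2 3 4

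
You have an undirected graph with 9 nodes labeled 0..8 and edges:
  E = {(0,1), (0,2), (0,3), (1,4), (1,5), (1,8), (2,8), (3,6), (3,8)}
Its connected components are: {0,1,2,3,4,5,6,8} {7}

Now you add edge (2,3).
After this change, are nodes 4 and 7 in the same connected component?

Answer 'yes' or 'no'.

Answer: no

Derivation:
Initial components: {0,1,2,3,4,5,6,8} {7}
Adding edge (2,3): both already in same component {0,1,2,3,4,5,6,8}. No change.
New components: {0,1,2,3,4,5,6,8} {7}
Are 4 and 7 in the same component? no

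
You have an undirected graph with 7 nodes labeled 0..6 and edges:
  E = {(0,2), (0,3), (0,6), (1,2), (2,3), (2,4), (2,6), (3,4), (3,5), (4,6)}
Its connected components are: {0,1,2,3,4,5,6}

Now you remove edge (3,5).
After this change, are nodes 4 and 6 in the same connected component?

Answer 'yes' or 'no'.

Answer: yes

Derivation:
Initial components: {0,1,2,3,4,5,6}
Removing edge (3,5): it was a bridge — component count 1 -> 2.
New components: {0,1,2,3,4,6} {5}
Are 4 and 6 in the same component? yes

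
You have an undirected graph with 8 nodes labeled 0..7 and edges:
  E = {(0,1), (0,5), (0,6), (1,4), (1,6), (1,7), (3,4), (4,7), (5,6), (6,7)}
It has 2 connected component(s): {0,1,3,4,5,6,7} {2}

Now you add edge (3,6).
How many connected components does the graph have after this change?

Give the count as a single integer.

Initial component count: 2
Add (3,6): endpoints already in same component. Count unchanged: 2.
New component count: 2

Answer: 2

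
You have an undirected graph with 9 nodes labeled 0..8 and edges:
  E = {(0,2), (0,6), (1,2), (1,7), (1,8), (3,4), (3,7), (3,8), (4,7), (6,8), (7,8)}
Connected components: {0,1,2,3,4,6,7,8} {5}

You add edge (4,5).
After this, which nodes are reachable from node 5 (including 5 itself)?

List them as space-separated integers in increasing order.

Before: nodes reachable from 5: {5}
Adding (4,5): merges 5's component with another. Reachability grows.
After: nodes reachable from 5: {0,1,2,3,4,5,6,7,8}

Answer: 0 1 2 3 4 5 6 7 8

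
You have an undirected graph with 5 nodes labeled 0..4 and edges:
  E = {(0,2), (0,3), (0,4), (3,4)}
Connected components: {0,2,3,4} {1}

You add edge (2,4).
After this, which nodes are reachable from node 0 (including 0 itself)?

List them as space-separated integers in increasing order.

Before: nodes reachable from 0: {0,2,3,4}
Adding (2,4): both endpoints already in same component. Reachability from 0 unchanged.
After: nodes reachable from 0: {0,2,3,4}

Answer: 0 2 3 4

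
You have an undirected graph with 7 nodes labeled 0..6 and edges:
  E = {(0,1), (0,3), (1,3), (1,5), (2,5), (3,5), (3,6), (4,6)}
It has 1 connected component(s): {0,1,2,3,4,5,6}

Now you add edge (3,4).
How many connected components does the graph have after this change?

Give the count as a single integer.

Initial component count: 1
Add (3,4): endpoints already in same component. Count unchanged: 1.
New component count: 1

Answer: 1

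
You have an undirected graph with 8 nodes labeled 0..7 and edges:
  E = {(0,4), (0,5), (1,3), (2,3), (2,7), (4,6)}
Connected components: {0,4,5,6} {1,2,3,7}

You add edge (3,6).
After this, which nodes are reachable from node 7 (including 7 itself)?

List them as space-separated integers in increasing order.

Before: nodes reachable from 7: {1,2,3,7}
Adding (3,6): merges 7's component with another. Reachability grows.
After: nodes reachable from 7: {0,1,2,3,4,5,6,7}

Answer: 0 1 2 3 4 5 6 7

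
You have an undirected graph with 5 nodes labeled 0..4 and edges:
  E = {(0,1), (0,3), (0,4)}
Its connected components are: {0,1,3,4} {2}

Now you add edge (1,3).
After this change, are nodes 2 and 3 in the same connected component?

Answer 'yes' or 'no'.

Answer: no

Derivation:
Initial components: {0,1,3,4} {2}
Adding edge (1,3): both already in same component {0,1,3,4}. No change.
New components: {0,1,3,4} {2}
Are 2 and 3 in the same component? no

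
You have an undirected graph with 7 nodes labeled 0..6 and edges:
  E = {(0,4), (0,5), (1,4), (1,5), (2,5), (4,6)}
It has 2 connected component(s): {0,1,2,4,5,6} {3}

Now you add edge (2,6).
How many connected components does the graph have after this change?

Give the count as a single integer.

Initial component count: 2
Add (2,6): endpoints already in same component. Count unchanged: 2.
New component count: 2

Answer: 2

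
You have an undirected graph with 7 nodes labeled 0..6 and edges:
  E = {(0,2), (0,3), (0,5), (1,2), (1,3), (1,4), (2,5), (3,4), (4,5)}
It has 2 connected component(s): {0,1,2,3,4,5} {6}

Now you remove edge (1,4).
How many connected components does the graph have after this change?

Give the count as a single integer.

Initial component count: 2
Remove (1,4): not a bridge. Count unchanged: 2.
  After removal, components: {0,1,2,3,4,5} {6}
New component count: 2

Answer: 2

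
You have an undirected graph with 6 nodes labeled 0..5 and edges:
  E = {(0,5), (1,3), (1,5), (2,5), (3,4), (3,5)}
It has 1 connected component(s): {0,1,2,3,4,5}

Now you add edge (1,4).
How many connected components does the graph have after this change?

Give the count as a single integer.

Initial component count: 1
Add (1,4): endpoints already in same component. Count unchanged: 1.
New component count: 1

Answer: 1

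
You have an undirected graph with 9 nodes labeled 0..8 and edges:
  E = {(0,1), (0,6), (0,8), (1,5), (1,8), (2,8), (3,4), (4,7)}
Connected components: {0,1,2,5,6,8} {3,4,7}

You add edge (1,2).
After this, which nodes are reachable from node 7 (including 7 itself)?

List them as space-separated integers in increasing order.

Before: nodes reachable from 7: {3,4,7}
Adding (1,2): both endpoints already in same component. Reachability from 7 unchanged.
After: nodes reachable from 7: {3,4,7}

Answer: 3 4 7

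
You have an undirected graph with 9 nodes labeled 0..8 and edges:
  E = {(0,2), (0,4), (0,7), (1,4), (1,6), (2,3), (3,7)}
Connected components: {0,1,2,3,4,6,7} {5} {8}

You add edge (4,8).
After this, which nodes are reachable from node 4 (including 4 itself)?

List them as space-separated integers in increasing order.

Answer: 0 1 2 3 4 6 7 8

Derivation:
Before: nodes reachable from 4: {0,1,2,3,4,6,7}
Adding (4,8): merges 4's component with another. Reachability grows.
After: nodes reachable from 4: {0,1,2,3,4,6,7,8}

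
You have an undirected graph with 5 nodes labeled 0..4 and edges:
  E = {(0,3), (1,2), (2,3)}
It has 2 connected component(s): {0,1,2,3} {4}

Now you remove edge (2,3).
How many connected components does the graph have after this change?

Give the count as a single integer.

Answer: 3

Derivation:
Initial component count: 2
Remove (2,3): it was a bridge. Count increases: 2 -> 3.
  After removal, components: {0,3} {1,2} {4}
New component count: 3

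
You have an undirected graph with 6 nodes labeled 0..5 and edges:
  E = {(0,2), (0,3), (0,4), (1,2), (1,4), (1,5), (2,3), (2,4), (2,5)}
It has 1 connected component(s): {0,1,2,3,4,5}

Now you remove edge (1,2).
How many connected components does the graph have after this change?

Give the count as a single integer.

Initial component count: 1
Remove (1,2): not a bridge. Count unchanged: 1.
  After removal, components: {0,1,2,3,4,5}
New component count: 1

Answer: 1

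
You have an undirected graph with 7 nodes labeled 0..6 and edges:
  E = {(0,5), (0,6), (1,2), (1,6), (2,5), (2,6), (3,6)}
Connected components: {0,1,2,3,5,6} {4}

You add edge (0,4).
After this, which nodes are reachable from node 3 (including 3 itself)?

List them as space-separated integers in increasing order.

Answer: 0 1 2 3 4 5 6

Derivation:
Before: nodes reachable from 3: {0,1,2,3,5,6}
Adding (0,4): merges 3's component with another. Reachability grows.
After: nodes reachable from 3: {0,1,2,3,4,5,6}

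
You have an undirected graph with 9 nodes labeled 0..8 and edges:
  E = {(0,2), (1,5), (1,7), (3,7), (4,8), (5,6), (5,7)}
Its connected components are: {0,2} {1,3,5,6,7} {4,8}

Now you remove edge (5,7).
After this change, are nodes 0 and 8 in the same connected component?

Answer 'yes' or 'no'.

Initial components: {0,2} {1,3,5,6,7} {4,8}
Removing edge (5,7): not a bridge — component count unchanged at 3.
New components: {0,2} {1,3,5,6,7} {4,8}
Are 0 and 8 in the same component? no

Answer: no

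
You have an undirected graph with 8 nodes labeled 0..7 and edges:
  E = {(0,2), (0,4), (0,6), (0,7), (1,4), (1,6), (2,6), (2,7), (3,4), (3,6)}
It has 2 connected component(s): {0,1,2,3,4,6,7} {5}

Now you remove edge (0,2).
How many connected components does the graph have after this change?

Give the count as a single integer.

Answer: 2

Derivation:
Initial component count: 2
Remove (0,2): not a bridge. Count unchanged: 2.
  After removal, components: {0,1,2,3,4,6,7} {5}
New component count: 2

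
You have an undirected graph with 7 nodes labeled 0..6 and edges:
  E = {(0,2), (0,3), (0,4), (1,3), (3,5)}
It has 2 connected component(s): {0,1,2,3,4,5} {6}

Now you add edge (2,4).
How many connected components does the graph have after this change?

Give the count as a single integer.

Answer: 2

Derivation:
Initial component count: 2
Add (2,4): endpoints already in same component. Count unchanged: 2.
New component count: 2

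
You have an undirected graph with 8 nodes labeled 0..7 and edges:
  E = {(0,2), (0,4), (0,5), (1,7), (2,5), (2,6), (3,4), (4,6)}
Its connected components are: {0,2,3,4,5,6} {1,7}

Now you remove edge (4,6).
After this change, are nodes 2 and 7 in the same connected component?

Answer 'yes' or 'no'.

Initial components: {0,2,3,4,5,6} {1,7}
Removing edge (4,6): not a bridge — component count unchanged at 2.
New components: {0,2,3,4,5,6} {1,7}
Are 2 and 7 in the same component? no

Answer: no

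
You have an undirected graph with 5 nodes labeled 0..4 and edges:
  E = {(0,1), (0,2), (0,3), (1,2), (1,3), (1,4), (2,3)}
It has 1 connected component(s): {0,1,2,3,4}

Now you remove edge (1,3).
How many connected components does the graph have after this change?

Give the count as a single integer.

Initial component count: 1
Remove (1,3): not a bridge. Count unchanged: 1.
  After removal, components: {0,1,2,3,4}
New component count: 1

Answer: 1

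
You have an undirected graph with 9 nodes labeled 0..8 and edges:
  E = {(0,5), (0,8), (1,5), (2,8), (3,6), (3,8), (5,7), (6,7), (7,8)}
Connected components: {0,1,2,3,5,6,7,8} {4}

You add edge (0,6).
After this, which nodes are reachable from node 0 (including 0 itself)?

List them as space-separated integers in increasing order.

Answer: 0 1 2 3 5 6 7 8

Derivation:
Before: nodes reachable from 0: {0,1,2,3,5,6,7,8}
Adding (0,6): both endpoints already in same component. Reachability from 0 unchanged.
After: nodes reachable from 0: {0,1,2,3,5,6,7,8}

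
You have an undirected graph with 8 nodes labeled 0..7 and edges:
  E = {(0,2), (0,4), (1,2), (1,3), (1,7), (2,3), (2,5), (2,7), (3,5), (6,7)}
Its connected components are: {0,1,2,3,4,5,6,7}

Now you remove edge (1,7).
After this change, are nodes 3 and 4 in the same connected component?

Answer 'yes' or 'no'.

Answer: yes

Derivation:
Initial components: {0,1,2,3,4,5,6,7}
Removing edge (1,7): not a bridge — component count unchanged at 1.
New components: {0,1,2,3,4,5,6,7}
Are 3 and 4 in the same component? yes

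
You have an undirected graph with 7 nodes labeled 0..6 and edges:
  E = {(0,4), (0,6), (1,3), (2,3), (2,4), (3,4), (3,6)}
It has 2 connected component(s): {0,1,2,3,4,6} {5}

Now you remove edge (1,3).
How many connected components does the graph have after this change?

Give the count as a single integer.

Answer: 3

Derivation:
Initial component count: 2
Remove (1,3): it was a bridge. Count increases: 2 -> 3.
  After removal, components: {0,2,3,4,6} {1} {5}
New component count: 3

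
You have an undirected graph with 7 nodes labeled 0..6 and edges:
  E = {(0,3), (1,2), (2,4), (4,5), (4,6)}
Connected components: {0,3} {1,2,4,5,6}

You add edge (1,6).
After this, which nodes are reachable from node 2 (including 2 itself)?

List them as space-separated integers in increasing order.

Before: nodes reachable from 2: {1,2,4,5,6}
Adding (1,6): both endpoints already in same component. Reachability from 2 unchanged.
After: nodes reachable from 2: {1,2,4,5,6}

Answer: 1 2 4 5 6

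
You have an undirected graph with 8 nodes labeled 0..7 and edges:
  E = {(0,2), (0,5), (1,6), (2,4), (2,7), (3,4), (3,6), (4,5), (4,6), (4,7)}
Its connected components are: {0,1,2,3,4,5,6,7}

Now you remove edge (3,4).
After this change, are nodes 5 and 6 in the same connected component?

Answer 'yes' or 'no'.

Answer: yes

Derivation:
Initial components: {0,1,2,3,4,5,6,7}
Removing edge (3,4): not a bridge — component count unchanged at 1.
New components: {0,1,2,3,4,5,6,7}
Are 5 and 6 in the same component? yes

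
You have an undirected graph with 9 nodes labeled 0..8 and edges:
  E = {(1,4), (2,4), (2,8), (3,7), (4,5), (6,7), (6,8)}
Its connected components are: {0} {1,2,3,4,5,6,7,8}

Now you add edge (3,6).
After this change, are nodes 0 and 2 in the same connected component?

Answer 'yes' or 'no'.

Answer: no

Derivation:
Initial components: {0} {1,2,3,4,5,6,7,8}
Adding edge (3,6): both already in same component {1,2,3,4,5,6,7,8}. No change.
New components: {0} {1,2,3,4,5,6,7,8}
Are 0 and 2 in the same component? no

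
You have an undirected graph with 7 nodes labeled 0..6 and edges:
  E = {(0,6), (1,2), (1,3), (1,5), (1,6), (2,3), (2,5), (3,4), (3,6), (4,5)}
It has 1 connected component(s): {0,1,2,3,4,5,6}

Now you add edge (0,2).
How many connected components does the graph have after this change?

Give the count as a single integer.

Initial component count: 1
Add (0,2): endpoints already in same component. Count unchanged: 1.
New component count: 1

Answer: 1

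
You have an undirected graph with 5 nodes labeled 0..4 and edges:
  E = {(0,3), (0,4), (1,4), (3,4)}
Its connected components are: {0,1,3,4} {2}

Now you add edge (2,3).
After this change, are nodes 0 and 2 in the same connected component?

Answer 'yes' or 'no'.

Answer: yes

Derivation:
Initial components: {0,1,3,4} {2}
Adding edge (2,3): merges {2} and {0,1,3,4}.
New components: {0,1,2,3,4}
Are 0 and 2 in the same component? yes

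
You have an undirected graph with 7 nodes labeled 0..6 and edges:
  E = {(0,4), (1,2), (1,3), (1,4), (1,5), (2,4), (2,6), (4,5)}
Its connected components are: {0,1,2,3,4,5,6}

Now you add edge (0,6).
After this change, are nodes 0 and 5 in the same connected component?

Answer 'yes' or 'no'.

Answer: yes

Derivation:
Initial components: {0,1,2,3,4,5,6}
Adding edge (0,6): both already in same component {0,1,2,3,4,5,6}. No change.
New components: {0,1,2,3,4,5,6}
Are 0 and 5 in the same component? yes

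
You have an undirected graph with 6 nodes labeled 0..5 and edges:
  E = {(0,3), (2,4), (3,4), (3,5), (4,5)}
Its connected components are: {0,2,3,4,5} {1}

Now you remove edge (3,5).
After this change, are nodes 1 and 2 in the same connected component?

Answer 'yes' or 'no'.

Answer: no

Derivation:
Initial components: {0,2,3,4,5} {1}
Removing edge (3,5): not a bridge — component count unchanged at 2.
New components: {0,2,3,4,5} {1}
Are 1 and 2 in the same component? no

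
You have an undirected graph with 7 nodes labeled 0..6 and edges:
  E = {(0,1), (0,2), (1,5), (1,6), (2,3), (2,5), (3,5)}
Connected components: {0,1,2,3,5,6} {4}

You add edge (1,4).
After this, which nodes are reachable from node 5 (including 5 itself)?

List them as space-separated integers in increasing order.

Answer: 0 1 2 3 4 5 6

Derivation:
Before: nodes reachable from 5: {0,1,2,3,5,6}
Adding (1,4): merges 5's component with another. Reachability grows.
After: nodes reachable from 5: {0,1,2,3,4,5,6}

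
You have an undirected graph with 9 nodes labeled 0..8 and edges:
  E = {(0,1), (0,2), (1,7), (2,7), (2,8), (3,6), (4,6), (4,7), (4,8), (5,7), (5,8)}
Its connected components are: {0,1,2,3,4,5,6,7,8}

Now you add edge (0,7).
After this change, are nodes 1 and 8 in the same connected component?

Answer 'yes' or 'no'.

Answer: yes

Derivation:
Initial components: {0,1,2,3,4,5,6,7,8}
Adding edge (0,7): both already in same component {0,1,2,3,4,5,6,7,8}. No change.
New components: {0,1,2,3,4,5,6,7,8}
Are 1 and 8 in the same component? yes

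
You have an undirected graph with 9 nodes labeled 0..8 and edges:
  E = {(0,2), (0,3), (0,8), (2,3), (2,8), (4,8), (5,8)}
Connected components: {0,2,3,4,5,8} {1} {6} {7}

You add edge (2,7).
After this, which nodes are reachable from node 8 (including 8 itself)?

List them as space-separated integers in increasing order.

Before: nodes reachable from 8: {0,2,3,4,5,8}
Adding (2,7): merges 8's component with another. Reachability grows.
After: nodes reachable from 8: {0,2,3,4,5,7,8}

Answer: 0 2 3 4 5 7 8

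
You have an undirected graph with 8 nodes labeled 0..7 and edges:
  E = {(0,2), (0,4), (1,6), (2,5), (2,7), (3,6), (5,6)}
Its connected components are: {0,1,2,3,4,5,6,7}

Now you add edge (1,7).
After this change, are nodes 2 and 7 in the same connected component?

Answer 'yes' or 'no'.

Answer: yes

Derivation:
Initial components: {0,1,2,3,4,5,6,7}
Adding edge (1,7): both already in same component {0,1,2,3,4,5,6,7}. No change.
New components: {0,1,2,3,4,5,6,7}
Are 2 and 7 in the same component? yes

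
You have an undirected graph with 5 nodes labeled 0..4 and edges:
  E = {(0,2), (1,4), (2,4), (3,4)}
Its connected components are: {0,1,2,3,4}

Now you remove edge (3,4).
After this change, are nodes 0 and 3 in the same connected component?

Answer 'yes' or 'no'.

Initial components: {0,1,2,3,4}
Removing edge (3,4): it was a bridge — component count 1 -> 2.
New components: {0,1,2,4} {3}
Are 0 and 3 in the same component? no

Answer: no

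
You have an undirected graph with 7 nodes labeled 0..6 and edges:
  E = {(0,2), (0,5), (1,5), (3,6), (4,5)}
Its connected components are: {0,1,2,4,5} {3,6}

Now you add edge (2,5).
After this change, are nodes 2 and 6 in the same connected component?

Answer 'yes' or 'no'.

Initial components: {0,1,2,4,5} {3,6}
Adding edge (2,5): both already in same component {0,1,2,4,5}. No change.
New components: {0,1,2,4,5} {3,6}
Are 2 and 6 in the same component? no

Answer: no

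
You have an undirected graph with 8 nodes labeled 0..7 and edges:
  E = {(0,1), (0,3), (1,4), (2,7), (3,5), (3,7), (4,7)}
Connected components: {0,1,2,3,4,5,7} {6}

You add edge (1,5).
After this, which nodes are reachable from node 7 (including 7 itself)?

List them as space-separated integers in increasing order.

Answer: 0 1 2 3 4 5 7

Derivation:
Before: nodes reachable from 7: {0,1,2,3,4,5,7}
Adding (1,5): both endpoints already in same component. Reachability from 7 unchanged.
After: nodes reachable from 7: {0,1,2,3,4,5,7}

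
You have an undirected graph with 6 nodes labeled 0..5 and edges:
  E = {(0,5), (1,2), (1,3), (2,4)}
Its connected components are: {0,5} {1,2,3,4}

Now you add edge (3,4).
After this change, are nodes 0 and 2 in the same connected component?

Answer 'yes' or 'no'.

Answer: no

Derivation:
Initial components: {0,5} {1,2,3,4}
Adding edge (3,4): both already in same component {1,2,3,4}. No change.
New components: {0,5} {1,2,3,4}
Are 0 and 2 in the same component? no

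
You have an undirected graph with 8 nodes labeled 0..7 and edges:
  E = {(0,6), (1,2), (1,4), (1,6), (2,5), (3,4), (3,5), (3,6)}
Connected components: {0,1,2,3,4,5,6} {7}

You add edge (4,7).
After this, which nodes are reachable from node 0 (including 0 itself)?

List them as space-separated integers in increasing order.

Answer: 0 1 2 3 4 5 6 7

Derivation:
Before: nodes reachable from 0: {0,1,2,3,4,5,6}
Adding (4,7): merges 0's component with another. Reachability grows.
After: nodes reachable from 0: {0,1,2,3,4,5,6,7}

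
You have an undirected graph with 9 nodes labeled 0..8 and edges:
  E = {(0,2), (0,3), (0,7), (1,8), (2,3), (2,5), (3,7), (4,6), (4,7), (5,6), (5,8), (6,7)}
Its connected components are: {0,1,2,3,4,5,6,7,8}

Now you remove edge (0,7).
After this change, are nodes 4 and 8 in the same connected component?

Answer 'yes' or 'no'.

Answer: yes

Derivation:
Initial components: {0,1,2,3,4,5,6,7,8}
Removing edge (0,7): not a bridge — component count unchanged at 1.
New components: {0,1,2,3,4,5,6,7,8}
Are 4 and 8 in the same component? yes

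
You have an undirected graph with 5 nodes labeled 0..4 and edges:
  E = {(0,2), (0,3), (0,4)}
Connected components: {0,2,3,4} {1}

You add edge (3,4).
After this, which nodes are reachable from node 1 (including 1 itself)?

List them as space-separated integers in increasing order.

Answer: 1

Derivation:
Before: nodes reachable from 1: {1}
Adding (3,4): both endpoints already in same component. Reachability from 1 unchanged.
After: nodes reachable from 1: {1}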